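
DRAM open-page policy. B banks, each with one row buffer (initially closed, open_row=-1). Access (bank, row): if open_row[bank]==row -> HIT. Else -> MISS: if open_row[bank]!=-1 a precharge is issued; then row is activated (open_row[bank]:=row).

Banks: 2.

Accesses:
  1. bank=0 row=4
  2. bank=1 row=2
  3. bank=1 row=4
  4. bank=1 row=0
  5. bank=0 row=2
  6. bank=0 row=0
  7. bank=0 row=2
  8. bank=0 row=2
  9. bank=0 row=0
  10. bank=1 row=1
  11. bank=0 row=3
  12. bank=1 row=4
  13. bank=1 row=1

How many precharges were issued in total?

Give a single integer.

Answer: 10

Derivation:
Acc 1: bank0 row4 -> MISS (open row4); precharges=0
Acc 2: bank1 row2 -> MISS (open row2); precharges=0
Acc 3: bank1 row4 -> MISS (open row4); precharges=1
Acc 4: bank1 row0 -> MISS (open row0); precharges=2
Acc 5: bank0 row2 -> MISS (open row2); precharges=3
Acc 6: bank0 row0 -> MISS (open row0); precharges=4
Acc 7: bank0 row2 -> MISS (open row2); precharges=5
Acc 8: bank0 row2 -> HIT
Acc 9: bank0 row0 -> MISS (open row0); precharges=6
Acc 10: bank1 row1 -> MISS (open row1); precharges=7
Acc 11: bank0 row3 -> MISS (open row3); precharges=8
Acc 12: bank1 row4 -> MISS (open row4); precharges=9
Acc 13: bank1 row1 -> MISS (open row1); precharges=10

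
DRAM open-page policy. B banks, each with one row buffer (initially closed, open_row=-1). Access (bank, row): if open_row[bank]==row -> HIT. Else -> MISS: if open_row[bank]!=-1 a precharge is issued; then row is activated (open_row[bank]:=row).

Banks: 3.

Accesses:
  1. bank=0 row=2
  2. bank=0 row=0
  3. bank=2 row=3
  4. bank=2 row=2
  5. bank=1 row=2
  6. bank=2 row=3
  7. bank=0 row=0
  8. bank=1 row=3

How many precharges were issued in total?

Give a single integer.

Acc 1: bank0 row2 -> MISS (open row2); precharges=0
Acc 2: bank0 row0 -> MISS (open row0); precharges=1
Acc 3: bank2 row3 -> MISS (open row3); precharges=1
Acc 4: bank2 row2 -> MISS (open row2); precharges=2
Acc 5: bank1 row2 -> MISS (open row2); precharges=2
Acc 6: bank2 row3 -> MISS (open row3); precharges=3
Acc 7: bank0 row0 -> HIT
Acc 8: bank1 row3 -> MISS (open row3); precharges=4

Answer: 4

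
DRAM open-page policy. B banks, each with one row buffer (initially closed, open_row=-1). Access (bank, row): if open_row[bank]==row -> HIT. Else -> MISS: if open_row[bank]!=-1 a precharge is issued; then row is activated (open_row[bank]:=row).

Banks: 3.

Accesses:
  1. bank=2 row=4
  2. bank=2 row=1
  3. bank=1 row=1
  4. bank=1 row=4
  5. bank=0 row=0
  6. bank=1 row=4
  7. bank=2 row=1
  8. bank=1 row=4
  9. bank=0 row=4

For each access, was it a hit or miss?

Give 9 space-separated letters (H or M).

Acc 1: bank2 row4 -> MISS (open row4); precharges=0
Acc 2: bank2 row1 -> MISS (open row1); precharges=1
Acc 3: bank1 row1 -> MISS (open row1); precharges=1
Acc 4: bank1 row4 -> MISS (open row4); precharges=2
Acc 5: bank0 row0 -> MISS (open row0); precharges=2
Acc 6: bank1 row4 -> HIT
Acc 7: bank2 row1 -> HIT
Acc 8: bank1 row4 -> HIT
Acc 9: bank0 row4 -> MISS (open row4); precharges=3

Answer: M M M M M H H H M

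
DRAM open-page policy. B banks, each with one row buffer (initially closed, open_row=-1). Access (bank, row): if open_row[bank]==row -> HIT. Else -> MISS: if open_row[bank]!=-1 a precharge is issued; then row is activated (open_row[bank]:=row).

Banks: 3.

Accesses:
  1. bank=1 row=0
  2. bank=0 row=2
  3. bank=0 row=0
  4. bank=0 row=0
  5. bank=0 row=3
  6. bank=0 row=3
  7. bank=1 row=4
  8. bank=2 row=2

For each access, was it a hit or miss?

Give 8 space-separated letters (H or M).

Answer: M M M H M H M M

Derivation:
Acc 1: bank1 row0 -> MISS (open row0); precharges=0
Acc 2: bank0 row2 -> MISS (open row2); precharges=0
Acc 3: bank0 row0 -> MISS (open row0); precharges=1
Acc 4: bank0 row0 -> HIT
Acc 5: bank0 row3 -> MISS (open row3); precharges=2
Acc 6: bank0 row3 -> HIT
Acc 7: bank1 row4 -> MISS (open row4); precharges=3
Acc 8: bank2 row2 -> MISS (open row2); precharges=3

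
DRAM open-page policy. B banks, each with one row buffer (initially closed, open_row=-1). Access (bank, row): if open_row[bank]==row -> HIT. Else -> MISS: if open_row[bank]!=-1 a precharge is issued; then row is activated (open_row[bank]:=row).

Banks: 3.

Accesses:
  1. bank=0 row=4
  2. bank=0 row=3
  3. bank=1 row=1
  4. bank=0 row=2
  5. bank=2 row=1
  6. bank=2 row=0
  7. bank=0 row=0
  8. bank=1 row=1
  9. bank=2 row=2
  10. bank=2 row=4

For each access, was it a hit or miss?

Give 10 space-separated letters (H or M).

Acc 1: bank0 row4 -> MISS (open row4); precharges=0
Acc 2: bank0 row3 -> MISS (open row3); precharges=1
Acc 3: bank1 row1 -> MISS (open row1); precharges=1
Acc 4: bank0 row2 -> MISS (open row2); precharges=2
Acc 5: bank2 row1 -> MISS (open row1); precharges=2
Acc 6: bank2 row0 -> MISS (open row0); precharges=3
Acc 7: bank0 row0 -> MISS (open row0); precharges=4
Acc 8: bank1 row1 -> HIT
Acc 9: bank2 row2 -> MISS (open row2); precharges=5
Acc 10: bank2 row4 -> MISS (open row4); precharges=6

Answer: M M M M M M M H M M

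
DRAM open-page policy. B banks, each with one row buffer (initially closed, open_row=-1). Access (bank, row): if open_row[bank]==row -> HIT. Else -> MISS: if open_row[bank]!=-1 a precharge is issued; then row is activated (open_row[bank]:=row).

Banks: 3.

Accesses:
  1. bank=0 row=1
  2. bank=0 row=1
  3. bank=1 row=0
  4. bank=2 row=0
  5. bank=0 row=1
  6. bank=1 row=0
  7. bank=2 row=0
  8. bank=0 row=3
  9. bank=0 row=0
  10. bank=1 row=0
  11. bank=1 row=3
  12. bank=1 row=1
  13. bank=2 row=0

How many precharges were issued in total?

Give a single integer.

Answer: 4

Derivation:
Acc 1: bank0 row1 -> MISS (open row1); precharges=0
Acc 2: bank0 row1 -> HIT
Acc 3: bank1 row0 -> MISS (open row0); precharges=0
Acc 4: bank2 row0 -> MISS (open row0); precharges=0
Acc 5: bank0 row1 -> HIT
Acc 6: bank1 row0 -> HIT
Acc 7: bank2 row0 -> HIT
Acc 8: bank0 row3 -> MISS (open row3); precharges=1
Acc 9: bank0 row0 -> MISS (open row0); precharges=2
Acc 10: bank1 row0 -> HIT
Acc 11: bank1 row3 -> MISS (open row3); precharges=3
Acc 12: bank1 row1 -> MISS (open row1); precharges=4
Acc 13: bank2 row0 -> HIT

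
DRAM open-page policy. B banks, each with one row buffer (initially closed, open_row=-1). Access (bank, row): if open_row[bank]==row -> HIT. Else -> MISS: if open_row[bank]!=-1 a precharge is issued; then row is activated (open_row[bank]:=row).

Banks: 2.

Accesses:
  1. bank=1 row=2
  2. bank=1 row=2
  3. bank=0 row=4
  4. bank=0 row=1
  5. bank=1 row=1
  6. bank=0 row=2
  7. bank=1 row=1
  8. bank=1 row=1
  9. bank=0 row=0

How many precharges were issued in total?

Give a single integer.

Answer: 4

Derivation:
Acc 1: bank1 row2 -> MISS (open row2); precharges=0
Acc 2: bank1 row2 -> HIT
Acc 3: bank0 row4 -> MISS (open row4); precharges=0
Acc 4: bank0 row1 -> MISS (open row1); precharges=1
Acc 5: bank1 row1 -> MISS (open row1); precharges=2
Acc 6: bank0 row2 -> MISS (open row2); precharges=3
Acc 7: bank1 row1 -> HIT
Acc 8: bank1 row1 -> HIT
Acc 9: bank0 row0 -> MISS (open row0); precharges=4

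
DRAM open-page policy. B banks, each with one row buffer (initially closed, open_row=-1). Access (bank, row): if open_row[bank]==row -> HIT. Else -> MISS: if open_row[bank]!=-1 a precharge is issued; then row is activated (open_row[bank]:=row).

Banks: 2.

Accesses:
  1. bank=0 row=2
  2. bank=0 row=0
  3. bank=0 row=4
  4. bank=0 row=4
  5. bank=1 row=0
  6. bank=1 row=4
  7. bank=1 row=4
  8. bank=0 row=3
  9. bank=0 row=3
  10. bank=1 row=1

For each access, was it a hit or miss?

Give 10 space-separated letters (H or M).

Acc 1: bank0 row2 -> MISS (open row2); precharges=0
Acc 2: bank0 row0 -> MISS (open row0); precharges=1
Acc 3: bank0 row4 -> MISS (open row4); precharges=2
Acc 4: bank0 row4 -> HIT
Acc 5: bank1 row0 -> MISS (open row0); precharges=2
Acc 6: bank1 row4 -> MISS (open row4); precharges=3
Acc 7: bank1 row4 -> HIT
Acc 8: bank0 row3 -> MISS (open row3); precharges=4
Acc 9: bank0 row3 -> HIT
Acc 10: bank1 row1 -> MISS (open row1); precharges=5

Answer: M M M H M M H M H M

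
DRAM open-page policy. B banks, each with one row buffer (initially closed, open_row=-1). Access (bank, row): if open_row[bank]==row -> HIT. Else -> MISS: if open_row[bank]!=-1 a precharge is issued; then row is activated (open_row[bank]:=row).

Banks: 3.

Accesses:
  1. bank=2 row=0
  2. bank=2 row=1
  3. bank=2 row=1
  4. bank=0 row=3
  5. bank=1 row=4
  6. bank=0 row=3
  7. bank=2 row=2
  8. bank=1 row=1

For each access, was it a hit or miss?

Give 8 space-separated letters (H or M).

Answer: M M H M M H M M

Derivation:
Acc 1: bank2 row0 -> MISS (open row0); precharges=0
Acc 2: bank2 row1 -> MISS (open row1); precharges=1
Acc 3: bank2 row1 -> HIT
Acc 4: bank0 row3 -> MISS (open row3); precharges=1
Acc 5: bank1 row4 -> MISS (open row4); precharges=1
Acc 6: bank0 row3 -> HIT
Acc 7: bank2 row2 -> MISS (open row2); precharges=2
Acc 8: bank1 row1 -> MISS (open row1); precharges=3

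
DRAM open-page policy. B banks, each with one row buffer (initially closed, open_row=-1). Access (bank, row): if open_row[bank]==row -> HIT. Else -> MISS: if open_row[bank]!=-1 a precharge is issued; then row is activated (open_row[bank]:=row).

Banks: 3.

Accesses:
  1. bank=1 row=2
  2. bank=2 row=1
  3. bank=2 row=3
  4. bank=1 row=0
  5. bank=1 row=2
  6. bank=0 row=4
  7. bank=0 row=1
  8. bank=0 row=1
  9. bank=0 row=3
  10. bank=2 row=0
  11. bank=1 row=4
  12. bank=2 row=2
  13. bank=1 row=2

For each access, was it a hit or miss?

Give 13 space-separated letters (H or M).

Answer: M M M M M M M H M M M M M

Derivation:
Acc 1: bank1 row2 -> MISS (open row2); precharges=0
Acc 2: bank2 row1 -> MISS (open row1); precharges=0
Acc 3: bank2 row3 -> MISS (open row3); precharges=1
Acc 4: bank1 row0 -> MISS (open row0); precharges=2
Acc 5: bank1 row2 -> MISS (open row2); precharges=3
Acc 6: bank0 row4 -> MISS (open row4); precharges=3
Acc 7: bank0 row1 -> MISS (open row1); precharges=4
Acc 8: bank0 row1 -> HIT
Acc 9: bank0 row3 -> MISS (open row3); precharges=5
Acc 10: bank2 row0 -> MISS (open row0); precharges=6
Acc 11: bank1 row4 -> MISS (open row4); precharges=7
Acc 12: bank2 row2 -> MISS (open row2); precharges=8
Acc 13: bank1 row2 -> MISS (open row2); precharges=9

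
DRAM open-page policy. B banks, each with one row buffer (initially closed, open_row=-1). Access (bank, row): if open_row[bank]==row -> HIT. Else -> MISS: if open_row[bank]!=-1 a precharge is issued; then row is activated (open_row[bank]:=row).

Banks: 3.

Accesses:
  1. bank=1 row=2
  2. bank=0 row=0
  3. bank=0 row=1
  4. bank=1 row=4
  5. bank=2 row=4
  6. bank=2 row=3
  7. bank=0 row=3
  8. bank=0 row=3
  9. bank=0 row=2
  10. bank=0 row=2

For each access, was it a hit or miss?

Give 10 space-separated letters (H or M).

Answer: M M M M M M M H M H

Derivation:
Acc 1: bank1 row2 -> MISS (open row2); precharges=0
Acc 2: bank0 row0 -> MISS (open row0); precharges=0
Acc 3: bank0 row1 -> MISS (open row1); precharges=1
Acc 4: bank1 row4 -> MISS (open row4); precharges=2
Acc 5: bank2 row4 -> MISS (open row4); precharges=2
Acc 6: bank2 row3 -> MISS (open row3); precharges=3
Acc 7: bank0 row3 -> MISS (open row3); precharges=4
Acc 8: bank0 row3 -> HIT
Acc 9: bank0 row2 -> MISS (open row2); precharges=5
Acc 10: bank0 row2 -> HIT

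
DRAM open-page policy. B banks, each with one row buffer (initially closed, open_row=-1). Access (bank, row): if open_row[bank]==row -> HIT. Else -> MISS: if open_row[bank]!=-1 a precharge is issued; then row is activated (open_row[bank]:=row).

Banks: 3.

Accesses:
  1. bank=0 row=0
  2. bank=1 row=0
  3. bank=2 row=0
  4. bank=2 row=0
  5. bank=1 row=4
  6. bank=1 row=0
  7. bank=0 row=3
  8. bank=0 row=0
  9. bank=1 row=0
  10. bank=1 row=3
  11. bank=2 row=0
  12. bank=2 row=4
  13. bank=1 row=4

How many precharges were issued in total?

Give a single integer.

Answer: 7

Derivation:
Acc 1: bank0 row0 -> MISS (open row0); precharges=0
Acc 2: bank1 row0 -> MISS (open row0); precharges=0
Acc 3: bank2 row0 -> MISS (open row0); precharges=0
Acc 4: bank2 row0 -> HIT
Acc 5: bank1 row4 -> MISS (open row4); precharges=1
Acc 6: bank1 row0 -> MISS (open row0); precharges=2
Acc 7: bank0 row3 -> MISS (open row3); precharges=3
Acc 8: bank0 row0 -> MISS (open row0); precharges=4
Acc 9: bank1 row0 -> HIT
Acc 10: bank1 row3 -> MISS (open row3); precharges=5
Acc 11: bank2 row0 -> HIT
Acc 12: bank2 row4 -> MISS (open row4); precharges=6
Acc 13: bank1 row4 -> MISS (open row4); precharges=7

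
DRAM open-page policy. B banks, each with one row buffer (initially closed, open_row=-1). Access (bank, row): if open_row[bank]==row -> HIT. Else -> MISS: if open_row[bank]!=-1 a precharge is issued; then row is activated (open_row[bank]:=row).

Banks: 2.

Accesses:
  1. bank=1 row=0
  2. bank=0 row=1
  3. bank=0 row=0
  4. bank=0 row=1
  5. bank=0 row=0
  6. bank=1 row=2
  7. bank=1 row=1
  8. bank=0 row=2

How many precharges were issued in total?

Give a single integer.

Acc 1: bank1 row0 -> MISS (open row0); precharges=0
Acc 2: bank0 row1 -> MISS (open row1); precharges=0
Acc 3: bank0 row0 -> MISS (open row0); precharges=1
Acc 4: bank0 row1 -> MISS (open row1); precharges=2
Acc 5: bank0 row0 -> MISS (open row0); precharges=3
Acc 6: bank1 row2 -> MISS (open row2); precharges=4
Acc 7: bank1 row1 -> MISS (open row1); precharges=5
Acc 8: bank0 row2 -> MISS (open row2); precharges=6

Answer: 6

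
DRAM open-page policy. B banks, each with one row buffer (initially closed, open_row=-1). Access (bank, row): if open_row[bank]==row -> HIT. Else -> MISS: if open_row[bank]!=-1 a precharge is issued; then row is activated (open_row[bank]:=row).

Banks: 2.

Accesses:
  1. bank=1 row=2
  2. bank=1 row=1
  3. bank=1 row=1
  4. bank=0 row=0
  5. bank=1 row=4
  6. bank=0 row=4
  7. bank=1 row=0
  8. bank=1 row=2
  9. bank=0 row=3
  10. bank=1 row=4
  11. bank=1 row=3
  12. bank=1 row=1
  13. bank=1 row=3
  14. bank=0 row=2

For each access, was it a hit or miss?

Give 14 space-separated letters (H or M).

Acc 1: bank1 row2 -> MISS (open row2); precharges=0
Acc 2: bank1 row1 -> MISS (open row1); precharges=1
Acc 3: bank1 row1 -> HIT
Acc 4: bank0 row0 -> MISS (open row0); precharges=1
Acc 5: bank1 row4 -> MISS (open row4); precharges=2
Acc 6: bank0 row4 -> MISS (open row4); precharges=3
Acc 7: bank1 row0 -> MISS (open row0); precharges=4
Acc 8: bank1 row2 -> MISS (open row2); precharges=5
Acc 9: bank0 row3 -> MISS (open row3); precharges=6
Acc 10: bank1 row4 -> MISS (open row4); precharges=7
Acc 11: bank1 row3 -> MISS (open row3); precharges=8
Acc 12: bank1 row1 -> MISS (open row1); precharges=9
Acc 13: bank1 row3 -> MISS (open row3); precharges=10
Acc 14: bank0 row2 -> MISS (open row2); precharges=11

Answer: M M H M M M M M M M M M M M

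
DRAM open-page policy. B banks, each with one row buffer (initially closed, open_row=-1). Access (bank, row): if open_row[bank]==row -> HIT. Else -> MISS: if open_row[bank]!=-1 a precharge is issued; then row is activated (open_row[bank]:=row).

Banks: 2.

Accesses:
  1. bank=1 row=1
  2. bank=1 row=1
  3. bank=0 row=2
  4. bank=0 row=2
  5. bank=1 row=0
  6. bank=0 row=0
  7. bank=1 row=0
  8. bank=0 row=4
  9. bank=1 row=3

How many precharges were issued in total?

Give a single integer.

Acc 1: bank1 row1 -> MISS (open row1); precharges=0
Acc 2: bank1 row1 -> HIT
Acc 3: bank0 row2 -> MISS (open row2); precharges=0
Acc 4: bank0 row2 -> HIT
Acc 5: bank1 row0 -> MISS (open row0); precharges=1
Acc 6: bank0 row0 -> MISS (open row0); precharges=2
Acc 7: bank1 row0 -> HIT
Acc 8: bank0 row4 -> MISS (open row4); precharges=3
Acc 9: bank1 row3 -> MISS (open row3); precharges=4

Answer: 4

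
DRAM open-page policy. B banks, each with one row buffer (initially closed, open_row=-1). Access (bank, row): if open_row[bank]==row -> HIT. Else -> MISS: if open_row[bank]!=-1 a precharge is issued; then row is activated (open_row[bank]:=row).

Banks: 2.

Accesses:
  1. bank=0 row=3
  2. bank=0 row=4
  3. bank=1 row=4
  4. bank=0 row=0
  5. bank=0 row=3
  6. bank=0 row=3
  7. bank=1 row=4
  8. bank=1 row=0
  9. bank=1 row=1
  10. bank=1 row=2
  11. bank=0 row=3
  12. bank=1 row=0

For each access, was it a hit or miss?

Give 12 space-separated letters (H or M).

Acc 1: bank0 row3 -> MISS (open row3); precharges=0
Acc 2: bank0 row4 -> MISS (open row4); precharges=1
Acc 3: bank1 row4 -> MISS (open row4); precharges=1
Acc 4: bank0 row0 -> MISS (open row0); precharges=2
Acc 5: bank0 row3 -> MISS (open row3); precharges=3
Acc 6: bank0 row3 -> HIT
Acc 7: bank1 row4 -> HIT
Acc 8: bank1 row0 -> MISS (open row0); precharges=4
Acc 9: bank1 row1 -> MISS (open row1); precharges=5
Acc 10: bank1 row2 -> MISS (open row2); precharges=6
Acc 11: bank0 row3 -> HIT
Acc 12: bank1 row0 -> MISS (open row0); precharges=7

Answer: M M M M M H H M M M H M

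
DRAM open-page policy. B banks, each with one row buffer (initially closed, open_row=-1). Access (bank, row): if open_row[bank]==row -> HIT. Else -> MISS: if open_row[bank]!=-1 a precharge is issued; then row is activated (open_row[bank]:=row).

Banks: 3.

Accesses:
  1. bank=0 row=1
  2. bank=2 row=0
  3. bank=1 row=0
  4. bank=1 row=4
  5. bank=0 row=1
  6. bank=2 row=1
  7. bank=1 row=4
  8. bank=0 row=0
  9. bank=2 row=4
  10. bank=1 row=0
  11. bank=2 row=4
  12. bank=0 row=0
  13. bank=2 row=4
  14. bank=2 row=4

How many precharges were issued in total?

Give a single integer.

Acc 1: bank0 row1 -> MISS (open row1); precharges=0
Acc 2: bank2 row0 -> MISS (open row0); precharges=0
Acc 3: bank1 row0 -> MISS (open row0); precharges=0
Acc 4: bank1 row4 -> MISS (open row4); precharges=1
Acc 5: bank0 row1 -> HIT
Acc 6: bank2 row1 -> MISS (open row1); precharges=2
Acc 7: bank1 row4 -> HIT
Acc 8: bank0 row0 -> MISS (open row0); precharges=3
Acc 9: bank2 row4 -> MISS (open row4); precharges=4
Acc 10: bank1 row0 -> MISS (open row0); precharges=5
Acc 11: bank2 row4 -> HIT
Acc 12: bank0 row0 -> HIT
Acc 13: bank2 row4 -> HIT
Acc 14: bank2 row4 -> HIT

Answer: 5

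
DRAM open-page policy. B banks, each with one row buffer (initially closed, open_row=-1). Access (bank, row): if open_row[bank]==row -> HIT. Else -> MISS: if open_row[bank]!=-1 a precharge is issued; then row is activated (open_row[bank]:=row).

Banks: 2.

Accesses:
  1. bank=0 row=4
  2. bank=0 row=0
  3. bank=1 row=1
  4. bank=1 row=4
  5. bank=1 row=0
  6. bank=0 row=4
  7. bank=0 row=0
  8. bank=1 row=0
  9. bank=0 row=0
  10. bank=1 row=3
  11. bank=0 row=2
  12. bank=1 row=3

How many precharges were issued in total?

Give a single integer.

Answer: 7

Derivation:
Acc 1: bank0 row4 -> MISS (open row4); precharges=0
Acc 2: bank0 row0 -> MISS (open row0); precharges=1
Acc 3: bank1 row1 -> MISS (open row1); precharges=1
Acc 4: bank1 row4 -> MISS (open row4); precharges=2
Acc 5: bank1 row0 -> MISS (open row0); precharges=3
Acc 6: bank0 row4 -> MISS (open row4); precharges=4
Acc 7: bank0 row0 -> MISS (open row0); precharges=5
Acc 8: bank1 row0 -> HIT
Acc 9: bank0 row0 -> HIT
Acc 10: bank1 row3 -> MISS (open row3); precharges=6
Acc 11: bank0 row2 -> MISS (open row2); precharges=7
Acc 12: bank1 row3 -> HIT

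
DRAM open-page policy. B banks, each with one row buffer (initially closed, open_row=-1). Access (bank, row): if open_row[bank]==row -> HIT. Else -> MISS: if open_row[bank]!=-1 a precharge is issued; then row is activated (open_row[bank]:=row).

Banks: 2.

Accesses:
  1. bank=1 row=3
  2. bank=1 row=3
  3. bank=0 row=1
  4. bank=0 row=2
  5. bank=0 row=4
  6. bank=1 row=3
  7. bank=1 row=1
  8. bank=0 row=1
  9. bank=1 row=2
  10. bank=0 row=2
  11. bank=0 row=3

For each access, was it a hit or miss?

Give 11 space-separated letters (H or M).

Acc 1: bank1 row3 -> MISS (open row3); precharges=0
Acc 2: bank1 row3 -> HIT
Acc 3: bank0 row1 -> MISS (open row1); precharges=0
Acc 4: bank0 row2 -> MISS (open row2); precharges=1
Acc 5: bank0 row4 -> MISS (open row4); precharges=2
Acc 6: bank1 row3 -> HIT
Acc 7: bank1 row1 -> MISS (open row1); precharges=3
Acc 8: bank0 row1 -> MISS (open row1); precharges=4
Acc 9: bank1 row2 -> MISS (open row2); precharges=5
Acc 10: bank0 row2 -> MISS (open row2); precharges=6
Acc 11: bank0 row3 -> MISS (open row3); precharges=7

Answer: M H M M M H M M M M M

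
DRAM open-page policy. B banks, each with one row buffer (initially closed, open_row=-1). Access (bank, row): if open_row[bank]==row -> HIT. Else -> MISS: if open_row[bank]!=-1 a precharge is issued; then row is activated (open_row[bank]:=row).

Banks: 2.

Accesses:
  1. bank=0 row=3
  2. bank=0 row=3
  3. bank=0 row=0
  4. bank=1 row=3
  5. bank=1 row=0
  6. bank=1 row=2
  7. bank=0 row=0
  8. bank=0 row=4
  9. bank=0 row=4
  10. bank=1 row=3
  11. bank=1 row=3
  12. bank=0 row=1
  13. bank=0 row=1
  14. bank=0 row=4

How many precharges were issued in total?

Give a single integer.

Acc 1: bank0 row3 -> MISS (open row3); precharges=0
Acc 2: bank0 row3 -> HIT
Acc 3: bank0 row0 -> MISS (open row0); precharges=1
Acc 4: bank1 row3 -> MISS (open row3); precharges=1
Acc 5: bank1 row0 -> MISS (open row0); precharges=2
Acc 6: bank1 row2 -> MISS (open row2); precharges=3
Acc 7: bank0 row0 -> HIT
Acc 8: bank0 row4 -> MISS (open row4); precharges=4
Acc 9: bank0 row4 -> HIT
Acc 10: bank1 row3 -> MISS (open row3); precharges=5
Acc 11: bank1 row3 -> HIT
Acc 12: bank0 row1 -> MISS (open row1); precharges=6
Acc 13: bank0 row1 -> HIT
Acc 14: bank0 row4 -> MISS (open row4); precharges=7

Answer: 7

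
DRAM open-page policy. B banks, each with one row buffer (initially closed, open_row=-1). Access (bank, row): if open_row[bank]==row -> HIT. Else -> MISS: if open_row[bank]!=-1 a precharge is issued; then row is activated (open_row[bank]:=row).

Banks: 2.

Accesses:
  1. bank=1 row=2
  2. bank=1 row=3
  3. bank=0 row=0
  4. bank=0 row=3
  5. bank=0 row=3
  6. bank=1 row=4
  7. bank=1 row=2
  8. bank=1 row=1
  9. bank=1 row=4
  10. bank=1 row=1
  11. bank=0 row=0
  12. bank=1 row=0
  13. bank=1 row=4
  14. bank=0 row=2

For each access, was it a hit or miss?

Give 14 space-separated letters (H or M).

Answer: M M M M H M M M M M M M M M

Derivation:
Acc 1: bank1 row2 -> MISS (open row2); precharges=0
Acc 2: bank1 row3 -> MISS (open row3); precharges=1
Acc 3: bank0 row0 -> MISS (open row0); precharges=1
Acc 4: bank0 row3 -> MISS (open row3); precharges=2
Acc 5: bank0 row3 -> HIT
Acc 6: bank1 row4 -> MISS (open row4); precharges=3
Acc 7: bank1 row2 -> MISS (open row2); precharges=4
Acc 8: bank1 row1 -> MISS (open row1); precharges=5
Acc 9: bank1 row4 -> MISS (open row4); precharges=6
Acc 10: bank1 row1 -> MISS (open row1); precharges=7
Acc 11: bank0 row0 -> MISS (open row0); precharges=8
Acc 12: bank1 row0 -> MISS (open row0); precharges=9
Acc 13: bank1 row4 -> MISS (open row4); precharges=10
Acc 14: bank0 row2 -> MISS (open row2); precharges=11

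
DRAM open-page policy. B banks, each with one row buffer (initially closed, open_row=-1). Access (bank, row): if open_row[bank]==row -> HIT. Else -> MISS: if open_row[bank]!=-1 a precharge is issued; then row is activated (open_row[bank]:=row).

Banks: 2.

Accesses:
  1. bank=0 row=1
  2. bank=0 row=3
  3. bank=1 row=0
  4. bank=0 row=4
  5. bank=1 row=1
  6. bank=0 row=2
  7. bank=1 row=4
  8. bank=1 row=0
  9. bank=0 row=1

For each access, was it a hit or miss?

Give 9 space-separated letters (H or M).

Acc 1: bank0 row1 -> MISS (open row1); precharges=0
Acc 2: bank0 row3 -> MISS (open row3); precharges=1
Acc 3: bank1 row0 -> MISS (open row0); precharges=1
Acc 4: bank0 row4 -> MISS (open row4); precharges=2
Acc 5: bank1 row1 -> MISS (open row1); precharges=3
Acc 6: bank0 row2 -> MISS (open row2); precharges=4
Acc 7: bank1 row4 -> MISS (open row4); precharges=5
Acc 8: bank1 row0 -> MISS (open row0); precharges=6
Acc 9: bank0 row1 -> MISS (open row1); precharges=7

Answer: M M M M M M M M M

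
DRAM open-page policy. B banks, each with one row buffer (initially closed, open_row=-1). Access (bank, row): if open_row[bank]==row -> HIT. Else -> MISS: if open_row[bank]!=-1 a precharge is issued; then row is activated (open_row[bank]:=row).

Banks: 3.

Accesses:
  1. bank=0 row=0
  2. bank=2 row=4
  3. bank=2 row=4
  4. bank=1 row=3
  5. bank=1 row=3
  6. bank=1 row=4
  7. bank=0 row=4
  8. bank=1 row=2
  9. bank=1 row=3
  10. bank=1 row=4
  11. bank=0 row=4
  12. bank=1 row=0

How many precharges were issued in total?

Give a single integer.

Answer: 6

Derivation:
Acc 1: bank0 row0 -> MISS (open row0); precharges=0
Acc 2: bank2 row4 -> MISS (open row4); precharges=0
Acc 3: bank2 row4 -> HIT
Acc 4: bank1 row3 -> MISS (open row3); precharges=0
Acc 5: bank1 row3 -> HIT
Acc 6: bank1 row4 -> MISS (open row4); precharges=1
Acc 7: bank0 row4 -> MISS (open row4); precharges=2
Acc 8: bank1 row2 -> MISS (open row2); precharges=3
Acc 9: bank1 row3 -> MISS (open row3); precharges=4
Acc 10: bank1 row4 -> MISS (open row4); precharges=5
Acc 11: bank0 row4 -> HIT
Acc 12: bank1 row0 -> MISS (open row0); precharges=6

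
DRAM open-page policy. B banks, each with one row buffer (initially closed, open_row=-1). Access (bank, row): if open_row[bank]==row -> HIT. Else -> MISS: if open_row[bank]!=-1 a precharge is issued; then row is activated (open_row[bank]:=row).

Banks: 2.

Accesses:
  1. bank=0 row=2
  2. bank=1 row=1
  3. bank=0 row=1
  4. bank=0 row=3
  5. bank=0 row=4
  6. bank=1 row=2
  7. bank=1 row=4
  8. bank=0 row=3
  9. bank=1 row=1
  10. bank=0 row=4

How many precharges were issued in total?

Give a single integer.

Answer: 8

Derivation:
Acc 1: bank0 row2 -> MISS (open row2); precharges=0
Acc 2: bank1 row1 -> MISS (open row1); precharges=0
Acc 3: bank0 row1 -> MISS (open row1); precharges=1
Acc 4: bank0 row3 -> MISS (open row3); precharges=2
Acc 5: bank0 row4 -> MISS (open row4); precharges=3
Acc 6: bank1 row2 -> MISS (open row2); precharges=4
Acc 7: bank1 row4 -> MISS (open row4); precharges=5
Acc 8: bank0 row3 -> MISS (open row3); precharges=6
Acc 9: bank1 row1 -> MISS (open row1); precharges=7
Acc 10: bank0 row4 -> MISS (open row4); precharges=8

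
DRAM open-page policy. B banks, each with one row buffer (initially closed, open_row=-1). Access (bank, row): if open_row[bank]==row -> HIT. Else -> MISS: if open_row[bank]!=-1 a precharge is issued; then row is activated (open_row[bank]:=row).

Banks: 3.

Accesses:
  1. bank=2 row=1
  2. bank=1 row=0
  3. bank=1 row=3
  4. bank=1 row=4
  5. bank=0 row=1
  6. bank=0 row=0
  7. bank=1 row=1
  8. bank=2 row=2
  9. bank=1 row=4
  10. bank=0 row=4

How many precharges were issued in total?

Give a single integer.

Acc 1: bank2 row1 -> MISS (open row1); precharges=0
Acc 2: bank1 row0 -> MISS (open row0); precharges=0
Acc 3: bank1 row3 -> MISS (open row3); precharges=1
Acc 4: bank1 row4 -> MISS (open row4); precharges=2
Acc 5: bank0 row1 -> MISS (open row1); precharges=2
Acc 6: bank0 row0 -> MISS (open row0); precharges=3
Acc 7: bank1 row1 -> MISS (open row1); precharges=4
Acc 8: bank2 row2 -> MISS (open row2); precharges=5
Acc 9: bank1 row4 -> MISS (open row4); precharges=6
Acc 10: bank0 row4 -> MISS (open row4); precharges=7

Answer: 7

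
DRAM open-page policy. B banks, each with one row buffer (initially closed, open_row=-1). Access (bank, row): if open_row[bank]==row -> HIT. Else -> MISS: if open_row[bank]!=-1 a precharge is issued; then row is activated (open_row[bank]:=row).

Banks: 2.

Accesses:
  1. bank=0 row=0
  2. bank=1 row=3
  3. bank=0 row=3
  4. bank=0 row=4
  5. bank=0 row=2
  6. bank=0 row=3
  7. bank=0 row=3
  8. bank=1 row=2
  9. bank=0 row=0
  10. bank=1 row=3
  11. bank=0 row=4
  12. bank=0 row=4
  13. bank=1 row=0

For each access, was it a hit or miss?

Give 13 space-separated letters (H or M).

Answer: M M M M M M H M M M M H M

Derivation:
Acc 1: bank0 row0 -> MISS (open row0); precharges=0
Acc 2: bank1 row3 -> MISS (open row3); precharges=0
Acc 3: bank0 row3 -> MISS (open row3); precharges=1
Acc 4: bank0 row4 -> MISS (open row4); precharges=2
Acc 5: bank0 row2 -> MISS (open row2); precharges=3
Acc 6: bank0 row3 -> MISS (open row3); precharges=4
Acc 7: bank0 row3 -> HIT
Acc 8: bank1 row2 -> MISS (open row2); precharges=5
Acc 9: bank0 row0 -> MISS (open row0); precharges=6
Acc 10: bank1 row3 -> MISS (open row3); precharges=7
Acc 11: bank0 row4 -> MISS (open row4); precharges=8
Acc 12: bank0 row4 -> HIT
Acc 13: bank1 row0 -> MISS (open row0); precharges=9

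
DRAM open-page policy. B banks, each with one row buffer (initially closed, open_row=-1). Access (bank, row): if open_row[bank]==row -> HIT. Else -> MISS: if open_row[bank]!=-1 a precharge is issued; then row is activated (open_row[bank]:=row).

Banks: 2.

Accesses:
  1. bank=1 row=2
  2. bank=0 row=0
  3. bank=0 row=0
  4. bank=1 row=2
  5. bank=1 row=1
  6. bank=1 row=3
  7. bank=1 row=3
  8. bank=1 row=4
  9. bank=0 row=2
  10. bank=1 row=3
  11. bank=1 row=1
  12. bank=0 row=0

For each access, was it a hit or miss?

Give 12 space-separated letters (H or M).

Answer: M M H H M M H M M M M M

Derivation:
Acc 1: bank1 row2 -> MISS (open row2); precharges=0
Acc 2: bank0 row0 -> MISS (open row0); precharges=0
Acc 3: bank0 row0 -> HIT
Acc 4: bank1 row2 -> HIT
Acc 5: bank1 row1 -> MISS (open row1); precharges=1
Acc 6: bank1 row3 -> MISS (open row3); precharges=2
Acc 7: bank1 row3 -> HIT
Acc 8: bank1 row4 -> MISS (open row4); precharges=3
Acc 9: bank0 row2 -> MISS (open row2); precharges=4
Acc 10: bank1 row3 -> MISS (open row3); precharges=5
Acc 11: bank1 row1 -> MISS (open row1); precharges=6
Acc 12: bank0 row0 -> MISS (open row0); precharges=7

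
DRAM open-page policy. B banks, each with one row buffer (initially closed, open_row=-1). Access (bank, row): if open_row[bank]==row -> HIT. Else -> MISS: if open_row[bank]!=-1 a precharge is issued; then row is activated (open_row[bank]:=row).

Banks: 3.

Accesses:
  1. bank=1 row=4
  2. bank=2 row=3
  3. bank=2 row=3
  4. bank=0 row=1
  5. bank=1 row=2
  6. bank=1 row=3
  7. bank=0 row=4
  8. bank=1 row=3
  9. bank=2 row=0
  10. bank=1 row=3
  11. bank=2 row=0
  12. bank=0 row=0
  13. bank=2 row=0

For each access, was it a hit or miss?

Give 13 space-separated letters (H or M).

Answer: M M H M M M M H M H H M H

Derivation:
Acc 1: bank1 row4 -> MISS (open row4); precharges=0
Acc 2: bank2 row3 -> MISS (open row3); precharges=0
Acc 3: bank2 row3 -> HIT
Acc 4: bank0 row1 -> MISS (open row1); precharges=0
Acc 5: bank1 row2 -> MISS (open row2); precharges=1
Acc 6: bank1 row3 -> MISS (open row3); precharges=2
Acc 7: bank0 row4 -> MISS (open row4); precharges=3
Acc 8: bank1 row3 -> HIT
Acc 9: bank2 row0 -> MISS (open row0); precharges=4
Acc 10: bank1 row3 -> HIT
Acc 11: bank2 row0 -> HIT
Acc 12: bank0 row0 -> MISS (open row0); precharges=5
Acc 13: bank2 row0 -> HIT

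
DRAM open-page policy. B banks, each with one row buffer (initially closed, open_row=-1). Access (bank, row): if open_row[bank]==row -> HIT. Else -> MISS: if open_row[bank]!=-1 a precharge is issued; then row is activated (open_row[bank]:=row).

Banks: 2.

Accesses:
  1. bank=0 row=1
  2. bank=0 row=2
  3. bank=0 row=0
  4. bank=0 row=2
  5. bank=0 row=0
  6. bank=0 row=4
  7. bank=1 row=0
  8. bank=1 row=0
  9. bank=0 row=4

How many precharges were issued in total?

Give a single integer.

Answer: 5

Derivation:
Acc 1: bank0 row1 -> MISS (open row1); precharges=0
Acc 2: bank0 row2 -> MISS (open row2); precharges=1
Acc 3: bank0 row0 -> MISS (open row0); precharges=2
Acc 4: bank0 row2 -> MISS (open row2); precharges=3
Acc 5: bank0 row0 -> MISS (open row0); precharges=4
Acc 6: bank0 row4 -> MISS (open row4); precharges=5
Acc 7: bank1 row0 -> MISS (open row0); precharges=5
Acc 8: bank1 row0 -> HIT
Acc 9: bank0 row4 -> HIT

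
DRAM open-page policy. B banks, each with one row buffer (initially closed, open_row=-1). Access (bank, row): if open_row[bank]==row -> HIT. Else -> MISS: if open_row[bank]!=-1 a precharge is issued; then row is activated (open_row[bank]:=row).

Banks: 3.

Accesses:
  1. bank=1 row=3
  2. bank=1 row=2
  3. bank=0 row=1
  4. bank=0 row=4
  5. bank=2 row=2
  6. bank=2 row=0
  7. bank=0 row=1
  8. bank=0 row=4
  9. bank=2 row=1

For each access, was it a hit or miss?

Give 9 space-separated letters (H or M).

Answer: M M M M M M M M M

Derivation:
Acc 1: bank1 row3 -> MISS (open row3); precharges=0
Acc 2: bank1 row2 -> MISS (open row2); precharges=1
Acc 3: bank0 row1 -> MISS (open row1); precharges=1
Acc 4: bank0 row4 -> MISS (open row4); precharges=2
Acc 5: bank2 row2 -> MISS (open row2); precharges=2
Acc 6: bank2 row0 -> MISS (open row0); precharges=3
Acc 7: bank0 row1 -> MISS (open row1); precharges=4
Acc 8: bank0 row4 -> MISS (open row4); precharges=5
Acc 9: bank2 row1 -> MISS (open row1); precharges=6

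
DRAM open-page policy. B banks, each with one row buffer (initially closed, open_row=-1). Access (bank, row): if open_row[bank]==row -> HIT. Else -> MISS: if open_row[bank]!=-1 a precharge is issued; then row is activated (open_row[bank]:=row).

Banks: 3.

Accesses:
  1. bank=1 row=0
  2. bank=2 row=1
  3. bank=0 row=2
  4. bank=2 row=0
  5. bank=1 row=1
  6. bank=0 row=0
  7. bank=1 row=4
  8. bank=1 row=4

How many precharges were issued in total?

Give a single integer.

Acc 1: bank1 row0 -> MISS (open row0); precharges=0
Acc 2: bank2 row1 -> MISS (open row1); precharges=0
Acc 3: bank0 row2 -> MISS (open row2); precharges=0
Acc 4: bank2 row0 -> MISS (open row0); precharges=1
Acc 5: bank1 row1 -> MISS (open row1); precharges=2
Acc 6: bank0 row0 -> MISS (open row0); precharges=3
Acc 7: bank1 row4 -> MISS (open row4); precharges=4
Acc 8: bank1 row4 -> HIT

Answer: 4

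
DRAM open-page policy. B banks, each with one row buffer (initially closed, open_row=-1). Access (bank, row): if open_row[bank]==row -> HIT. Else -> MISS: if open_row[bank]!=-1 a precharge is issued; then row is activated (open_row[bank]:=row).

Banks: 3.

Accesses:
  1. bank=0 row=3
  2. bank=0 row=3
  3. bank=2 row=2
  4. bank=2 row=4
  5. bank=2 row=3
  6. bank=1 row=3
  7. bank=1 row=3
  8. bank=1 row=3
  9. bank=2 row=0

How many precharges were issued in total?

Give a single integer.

Acc 1: bank0 row3 -> MISS (open row3); precharges=0
Acc 2: bank0 row3 -> HIT
Acc 3: bank2 row2 -> MISS (open row2); precharges=0
Acc 4: bank2 row4 -> MISS (open row4); precharges=1
Acc 5: bank2 row3 -> MISS (open row3); precharges=2
Acc 6: bank1 row3 -> MISS (open row3); precharges=2
Acc 7: bank1 row3 -> HIT
Acc 8: bank1 row3 -> HIT
Acc 9: bank2 row0 -> MISS (open row0); precharges=3

Answer: 3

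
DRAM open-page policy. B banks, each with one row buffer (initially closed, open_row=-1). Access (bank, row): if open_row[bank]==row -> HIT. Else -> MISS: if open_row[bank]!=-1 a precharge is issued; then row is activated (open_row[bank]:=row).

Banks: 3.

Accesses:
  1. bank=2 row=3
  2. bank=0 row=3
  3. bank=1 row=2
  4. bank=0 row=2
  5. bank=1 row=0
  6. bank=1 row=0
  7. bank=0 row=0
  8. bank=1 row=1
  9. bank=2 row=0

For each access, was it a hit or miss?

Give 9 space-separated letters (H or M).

Acc 1: bank2 row3 -> MISS (open row3); precharges=0
Acc 2: bank0 row3 -> MISS (open row3); precharges=0
Acc 3: bank1 row2 -> MISS (open row2); precharges=0
Acc 4: bank0 row2 -> MISS (open row2); precharges=1
Acc 5: bank1 row0 -> MISS (open row0); precharges=2
Acc 6: bank1 row0 -> HIT
Acc 7: bank0 row0 -> MISS (open row0); precharges=3
Acc 8: bank1 row1 -> MISS (open row1); precharges=4
Acc 9: bank2 row0 -> MISS (open row0); precharges=5

Answer: M M M M M H M M M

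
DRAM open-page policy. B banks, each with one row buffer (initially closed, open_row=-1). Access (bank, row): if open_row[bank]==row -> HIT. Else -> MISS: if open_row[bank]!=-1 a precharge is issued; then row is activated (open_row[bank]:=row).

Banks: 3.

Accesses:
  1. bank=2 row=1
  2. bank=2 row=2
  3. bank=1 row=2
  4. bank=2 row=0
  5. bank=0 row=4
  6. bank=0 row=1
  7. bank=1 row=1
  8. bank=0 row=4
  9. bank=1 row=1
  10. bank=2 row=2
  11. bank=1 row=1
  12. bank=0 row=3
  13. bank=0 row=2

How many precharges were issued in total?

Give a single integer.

Answer: 8

Derivation:
Acc 1: bank2 row1 -> MISS (open row1); precharges=0
Acc 2: bank2 row2 -> MISS (open row2); precharges=1
Acc 3: bank1 row2 -> MISS (open row2); precharges=1
Acc 4: bank2 row0 -> MISS (open row0); precharges=2
Acc 5: bank0 row4 -> MISS (open row4); precharges=2
Acc 6: bank0 row1 -> MISS (open row1); precharges=3
Acc 7: bank1 row1 -> MISS (open row1); precharges=4
Acc 8: bank0 row4 -> MISS (open row4); precharges=5
Acc 9: bank1 row1 -> HIT
Acc 10: bank2 row2 -> MISS (open row2); precharges=6
Acc 11: bank1 row1 -> HIT
Acc 12: bank0 row3 -> MISS (open row3); precharges=7
Acc 13: bank0 row2 -> MISS (open row2); precharges=8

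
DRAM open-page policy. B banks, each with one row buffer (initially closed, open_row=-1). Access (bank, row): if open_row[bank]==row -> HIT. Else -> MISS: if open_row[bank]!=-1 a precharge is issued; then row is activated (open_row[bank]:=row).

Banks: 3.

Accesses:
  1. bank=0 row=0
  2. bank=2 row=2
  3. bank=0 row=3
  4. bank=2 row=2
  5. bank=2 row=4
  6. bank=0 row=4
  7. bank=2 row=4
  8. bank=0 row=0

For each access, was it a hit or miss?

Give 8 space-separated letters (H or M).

Answer: M M M H M M H M

Derivation:
Acc 1: bank0 row0 -> MISS (open row0); precharges=0
Acc 2: bank2 row2 -> MISS (open row2); precharges=0
Acc 3: bank0 row3 -> MISS (open row3); precharges=1
Acc 4: bank2 row2 -> HIT
Acc 5: bank2 row4 -> MISS (open row4); precharges=2
Acc 6: bank0 row4 -> MISS (open row4); precharges=3
Acc 7: bank2 row4 -> HIT
Acc 8: bank0 row0 -> MISS (open row0); precharges=4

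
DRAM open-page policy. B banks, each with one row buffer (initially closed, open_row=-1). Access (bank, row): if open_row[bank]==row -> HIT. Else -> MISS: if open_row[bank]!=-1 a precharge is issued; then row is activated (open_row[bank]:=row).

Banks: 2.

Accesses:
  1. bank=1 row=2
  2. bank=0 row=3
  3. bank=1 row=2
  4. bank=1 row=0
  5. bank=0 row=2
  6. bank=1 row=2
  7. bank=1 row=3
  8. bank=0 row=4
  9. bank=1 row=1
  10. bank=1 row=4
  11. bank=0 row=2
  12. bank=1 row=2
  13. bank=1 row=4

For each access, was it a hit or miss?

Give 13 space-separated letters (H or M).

Answer: M M H M M M M M M M M M M

Derivation:
Acc 1: bank1 row2 -> MISS (open row2); precharges=0
Acc 2: bank0 row3 -> MISS (open row3); precharges=0
Acc 3: bank1 row2 -> HIT
Acc 4: bank1 row0 -> MISS (open row0); precharges=1
Acc 5: bank0 row2 -> MISS (open row2); precharges=2
Acc 6: bank1 row2 -> MISS (open row2); precharges=3
Acc 7: bank1 row3 -> MISS (open row3); precharges=4
Acc 8: bank0 row4 -> MISS (open row4); precharges=5
Acc 9: bank1 row1 -> MISS (open row1); precharges=6
Acc 10: bank1 row4 -> MISS (open row4); precharges=7
Acc 11: bank0 row2 -> MISS (open row2); precharges=8
Acc 12: bank1 row2 -> MISS (open row2); precharges=9
Acc 13: bank1 row4 -> MISS (open row4); precharges=10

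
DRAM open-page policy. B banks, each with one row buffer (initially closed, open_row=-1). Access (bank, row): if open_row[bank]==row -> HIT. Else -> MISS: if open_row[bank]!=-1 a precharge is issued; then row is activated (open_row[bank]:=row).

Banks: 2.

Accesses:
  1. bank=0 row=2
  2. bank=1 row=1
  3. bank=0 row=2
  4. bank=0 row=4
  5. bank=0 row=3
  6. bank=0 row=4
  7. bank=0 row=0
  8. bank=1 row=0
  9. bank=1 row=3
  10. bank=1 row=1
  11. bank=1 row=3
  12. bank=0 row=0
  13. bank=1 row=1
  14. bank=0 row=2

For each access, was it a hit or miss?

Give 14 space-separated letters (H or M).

Acc 1: bank0 row2 -> MISS (open row2); precharges=0
Acc 2: bank1 row1 -> MISS (open row1); precharges=0
Acc 3: bank0 row2 -> HIT
Acc 4: bank0 row4 -> MISS (open row4); precharges=1
Acc 5: bank0 row3 -> MISS (open row3); precharges=2
Acc 6: bank0 row4 -> MISS (open row4); precharges=3
Acc 7: bank0 row0 -> MISS (open row0); precharges=4
Acc 8: bank1 row0 -> MISS (open row0); precharges=5
Acc 9: bank1 row3 -> MISS (open row3); precharges=6
Acc 10: bank1 row1 -> MISS (open row1); precharges=7
Acc 11: bank1 row3 -> MISS (open row3); precharges=8
Acc 12: bank0 row0 -> HIT
Acc 13: bank1 row1 -> MISS (open row1); precharges=9
Acc 14: bank0 row2 -> MISS (open row2); precharges=10

Answer: M M H M M M M M M M M H M M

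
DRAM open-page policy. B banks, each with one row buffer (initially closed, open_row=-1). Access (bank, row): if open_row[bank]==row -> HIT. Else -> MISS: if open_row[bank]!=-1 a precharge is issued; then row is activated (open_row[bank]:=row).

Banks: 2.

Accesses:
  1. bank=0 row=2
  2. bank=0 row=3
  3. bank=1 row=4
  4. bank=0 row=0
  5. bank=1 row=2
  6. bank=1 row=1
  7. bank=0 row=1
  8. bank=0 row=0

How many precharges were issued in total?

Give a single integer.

Answer: 6

Derivation:
Acc 1: bank0 row2 -> MISS (open row2); precharges=0
Acc 2: bank0 row3 -> MISS (open row3); precharges=1
Acc 3: bank1 row4 -> MISS (open row4); precharges=1
Acc 4: bank0 row0 -> MISS (open row0); precharges=2
Acc 5: bank1 row2 -> MISS (open row2); precharges=3
Acc 6: bank1 row1 -> MISS (open row1); precharges=4
Acc 7: bank0 row1 -> MISS (open row1); precharges=5
Acc 8: bank0 row0 -> MISS (open row0); precharges=6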